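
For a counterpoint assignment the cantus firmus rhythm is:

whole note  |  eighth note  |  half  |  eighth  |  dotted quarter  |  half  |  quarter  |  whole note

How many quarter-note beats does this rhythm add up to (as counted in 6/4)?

15.5

One quarter-note beat = 2 eighth notes.
Convert each value to eighth notes: whole note = 8; eighth note = 1; half = 4; eighth = 1; dotted quarter = 3; half = 4; quarter = 2; whole note = 8.
Total: 8 + 1 + 4 + 1 + 3 + 4 + 2 + 8 = 31.
31 ÷ 2 = 15.5 beats.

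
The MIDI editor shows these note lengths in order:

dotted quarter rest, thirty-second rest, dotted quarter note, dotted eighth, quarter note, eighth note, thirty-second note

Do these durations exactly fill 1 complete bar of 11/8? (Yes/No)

One bar of 11/8 = 44 thirty-second notes.
Express everything in thirty-second notes: dotted quarter rest = 12; thirty-second rest = 1; dotted quarter note = 12; dotted eighth = 6; quarter note = 8; eighth note = 4; thirty-second note = 1.
Adding: 12 + 1 + 12 + 6 + 8 + 4 + 1 = 44.
44 equals 44, so the answer is Yes.

Yes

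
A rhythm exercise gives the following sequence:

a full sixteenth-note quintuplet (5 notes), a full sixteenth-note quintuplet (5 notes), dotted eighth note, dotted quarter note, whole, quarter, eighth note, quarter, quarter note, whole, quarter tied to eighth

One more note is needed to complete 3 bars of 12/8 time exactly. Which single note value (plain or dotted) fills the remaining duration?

dotted eighth note

3 bars of 12/8 = 72 sixteenth notes.
Working in sixteenth notes: a full sixteenth-note quintuplet (5 notes) (five quintuplet sixteenths span one quarter) = 4; a full sixteenth-note quintuplet (5 notes) (five quintuplet sixteenths span one quarter) = 4; dotted eighth note = 3; dotted quarter note = 6; whole = 16; quarter = 4; eighth note = 2; quarter = 4; quarter note = 4; whole = 16; quarter tied to eighth (quarter + eighth) = 6.
Sum: 4 + 4 + 3 + 6 + 16 + 4 + 2 + 4 + 4 + 16 + 6 = 69.
Remaining: 72 − 69 = 3 sixteenth notes, which is a dotted eighth note.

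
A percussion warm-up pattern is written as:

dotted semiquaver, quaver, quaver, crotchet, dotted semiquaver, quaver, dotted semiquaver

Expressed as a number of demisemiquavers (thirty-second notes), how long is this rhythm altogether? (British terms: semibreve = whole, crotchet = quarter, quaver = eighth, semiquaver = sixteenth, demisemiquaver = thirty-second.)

Convert each value to thirty-second notes: dotted semiquaver = 3; quaver = 4; quaver = 4; crotchet = 8; dotted semiquaver = 3; quaver = 4; dotted semiquaver = 3.
Altogether 3 + 4 + 4 + 8 + 3 + 4 + 3 = 29 thirty-second notes.

29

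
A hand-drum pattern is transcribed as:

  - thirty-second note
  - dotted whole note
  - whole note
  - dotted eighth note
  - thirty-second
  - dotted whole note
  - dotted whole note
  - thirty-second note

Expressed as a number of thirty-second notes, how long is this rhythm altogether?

185

Each duration in thirty-second notes: thirty-second note = 1; dotted whole note = 48; whole note = 32; dotted eighth note = 6; thirty-second = 1; dotted whole note = 48; dotted whole note = 48; thirty-second note = 1.
Adding: 1 + 48 + 32 + 6 + 1 + 48 + 48 + 1 = 185 thirty-second notes.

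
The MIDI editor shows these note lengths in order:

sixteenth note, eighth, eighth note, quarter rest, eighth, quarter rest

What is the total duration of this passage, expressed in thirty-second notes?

30

In thirty-second notes: sixteenth note = 2; eighth = 4; eighth note = 4; quarter rest = 8; eighth = 4; quarter rest = 8.
Total: 2 + 4 + 4 + 8 + 4 + 8 = 30 thirty-second notes.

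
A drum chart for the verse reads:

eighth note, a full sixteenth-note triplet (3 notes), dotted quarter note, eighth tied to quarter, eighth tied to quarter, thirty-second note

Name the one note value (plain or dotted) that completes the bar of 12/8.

dotted sixteenth note

The bar of 12/8 = 48 thirty-second notes.
Convert each value to thirty-second notes: eighth note = 4; a full sixteenth-note triplet (3 notes) (three triplet sixteenths span one eighth) = 4; dotted quarter note = 12; eighth tied to quarter (eighth + quarter) = 12; eighth tied to quarter (eighth + quarter) = 12; thirty-second note = 1.
Altogether 4 + 4 + 12 + 12 + 12 + 1 = 45.
Remaining: 48 − 45 = 3 thirty-second notes, which is a dotted sixteenth note.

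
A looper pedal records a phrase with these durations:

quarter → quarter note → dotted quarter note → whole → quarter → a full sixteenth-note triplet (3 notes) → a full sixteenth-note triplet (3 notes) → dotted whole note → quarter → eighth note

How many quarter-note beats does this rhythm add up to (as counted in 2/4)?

17

One quarter-note beat = 2 eighth notes.
Each duration in eighth notes: quarter = 2; quarter note = 2; dotted quarter note = 3; whole = 8; quarter = 2; a full sixteenth-note triplet (3 notes) (three triplet sixteenths span one eighth) = 1; a full sixteenth-note triplet (3 notes) (three triplet sixteenths span one eighth) = 1; dotted whole note = 12; quarter = 2; eighth note = 1.
Altogether 2 + 2 + 3 + 8 + 2 + 1 + 1 + 12 + 2 + 1 = 34.
34 ÷ 2 = 17 beats.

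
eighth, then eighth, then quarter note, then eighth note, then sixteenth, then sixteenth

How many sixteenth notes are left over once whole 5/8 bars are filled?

2

One bar of 5/8 = 10 sixteenth notes.
Express everything in sixteenth notes: eighth = 2; eighth = 2; quarter note = 4; eighth note = 2; sixteenth = 1; sixteenth = 1.
Total: 2 + 2 + 4 + 2 + 1 + 1 = 12.
12 ÷ 10 = 1 complete bar with 2 sixteenth notes remaining.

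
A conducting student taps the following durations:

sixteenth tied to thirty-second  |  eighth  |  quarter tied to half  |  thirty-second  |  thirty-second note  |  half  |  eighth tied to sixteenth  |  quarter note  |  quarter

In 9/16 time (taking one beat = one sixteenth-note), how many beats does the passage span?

35.5

One sixteenth-note beat = 2 thirty-second notes.
Express everything in thirty-second notes: sixteenth tied to thirty-second (sixteenth + thirty-second) = 3; eighth = 4; quarter tied to half (quarter + half) = 24; thirty-second = 1; thirty-second note = 1; half = 16; eighth tied to sixteenth (eighth + sixteenth) = 6; quarter note = 8; quarter = 8.
Altogether 3 + 4 + 24 + 1 + 1 + 16 + 6 + 8 + 8 = 71.
71 ÷ 2 = 35.5 beats.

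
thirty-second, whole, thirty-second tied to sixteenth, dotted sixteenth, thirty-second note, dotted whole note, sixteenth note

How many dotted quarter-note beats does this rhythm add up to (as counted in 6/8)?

7.5

One dotted quarter-note beat = 12 thirty-second notes.
Working in thirty-second notes: thirty-second = 1; whole = 32; thirty-second tied to sixteenth (thirty-second + sixteenth) = 3; dotted sixteenth = 3; thirty-second note = 1; dotted whole note = 48; sixteenth note = 2.
Altogether 1 + 32 + 3 + 3 + 1 + 48 + 2 = 90.
90 ÷ 12 = 7.5 beats.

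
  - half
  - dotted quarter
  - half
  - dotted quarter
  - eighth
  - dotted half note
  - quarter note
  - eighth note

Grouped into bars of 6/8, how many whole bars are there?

4

One bar of 6/8 = 6 eighth notes.
Convert each value to eighth notes: half = 4; dotted quarter = 3; half = 4; dotted quarter = 3; eighth = 1; dotted half note = 6; quarter note = 2; eighth note = 1.
Altogether 4 + 3 + 4 + 3 + 1 + 6 + 2 + 1 = 24.
24 ÷ 6 = 4 complete bars with 0 left over.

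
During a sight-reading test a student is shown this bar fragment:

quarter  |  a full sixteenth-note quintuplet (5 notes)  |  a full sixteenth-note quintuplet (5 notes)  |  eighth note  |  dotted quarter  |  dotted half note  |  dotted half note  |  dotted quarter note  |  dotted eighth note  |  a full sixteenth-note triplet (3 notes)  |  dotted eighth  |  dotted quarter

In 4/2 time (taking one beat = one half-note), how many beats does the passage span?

8

One half-note beat = 8 sixteenth notes.
Working in sixteenth notes: quarter = 4; a full sixteenth-note quintuplet (5 notes) (five quintuplet sixteenths span one quarter) = 4; a full sixteenth-note quintuplet (5 notes) (five quintuplet sixteenths span one quarter) = 4; eighth note = 2; dotted quarter = 6; dotted half note = 12; dotted half note = 12; dotted quarter note = 6; dotted eighth note = 3; a full sixteenth-note triplet (3 notes) (three triplet sixteenths span one eighth) = 2; dotted eighth = 3; dotted quarter = 6.
Sum: 4 + 4 + 4 + 2 + 6 + 12 + 12 + 6 + 3 + 2 + 3 + 6 = 64.
64 ÷ 8 = 8 beats.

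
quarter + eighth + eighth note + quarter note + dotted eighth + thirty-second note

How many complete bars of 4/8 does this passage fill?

One bar of 4/8 = 16 thirty-second notes.
Each duration in thirty-second notes: quarter = 8; eighth = 4; eighth note = 4; quarter note = 8; dotted eighth = 6; thirty-second note = 1.
Adding: 8 + 4 + 4 + 8 + 6 + 1 = 31.
31 ÷ 16 = 1 complete bar with 15 left over.

1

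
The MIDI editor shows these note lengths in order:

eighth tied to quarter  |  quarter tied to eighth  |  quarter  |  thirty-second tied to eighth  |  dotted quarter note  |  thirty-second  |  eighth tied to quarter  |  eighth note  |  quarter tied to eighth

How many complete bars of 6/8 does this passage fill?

3

One bar of 6/8 = 24 thirty-second notes.
In thirty-second notes: eighth tied to quarter (eighth + quarter) = 12; quarter tied to eighth (quarter + eighth) = 12; quarter = 8; thirty-second tied to eighth (thirty-second + eighth) = 5; dotted quarter note = 12; thirty-second = 1; eighth tied to quarter (eighth + quarter) = 12; eighth note = 4; quarter tied to eighth (quarter + eighth) = 12.
Adding: 12 + 12 + 8 + 5 + 12 + 1 + 12 + 4 + 12 = 78.
78 ÷ 24 = 3 complete bars with 6 left over.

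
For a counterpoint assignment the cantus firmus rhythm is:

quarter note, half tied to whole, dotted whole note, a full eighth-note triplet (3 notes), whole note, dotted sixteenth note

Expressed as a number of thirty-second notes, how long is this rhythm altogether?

147

Working in thirty-second notes: quarter note = 8; half tied to whole (half + whole) = 48; dotted whole note = 48; a full eighth-note triplet (3 notes) (three triplet eighths span one quarter) = 8; whole note = 32; dotted sixteenth note = 3.
Altogether 8 + 48 + 48 + 8 + 32 + 3 = 147 thirty-second notes.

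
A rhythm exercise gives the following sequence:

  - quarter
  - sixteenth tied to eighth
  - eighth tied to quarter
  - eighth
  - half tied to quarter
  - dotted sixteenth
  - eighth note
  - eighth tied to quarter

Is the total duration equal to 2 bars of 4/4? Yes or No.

No

One bar of 4/4 = 32 thirty-second notes, so 2 bars = 64.
Each duration in thirty-second notes: quarter = 8; sixteenth tied to eighth (sixteenth + eighth) = 6; eighth tied to quarter (eighth + quarter) = 12; eighth = 4; half tied to quarter (half + quarter) = 24; dotted sixteenth = 3; eighth note = 4; eighth tied to quarter (eighth + quarter) = 12.
Adding: 8 + 6 + 12 + 4 + 24 + 3 + 4 + 12 = 73.
73 exceeds 64, so the answer is No.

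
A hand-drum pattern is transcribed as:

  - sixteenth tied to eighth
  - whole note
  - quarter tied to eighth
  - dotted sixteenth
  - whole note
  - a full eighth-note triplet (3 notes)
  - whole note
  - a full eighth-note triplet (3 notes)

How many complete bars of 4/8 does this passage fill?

8

One bar of 4/8 = 16 thirty-second notes.
Convert each value to thirty-second notes: sixteenth tied to eighth (sixteenth + eighth) = 6; whole note = 32; quarter tied to eighth (quarter + eighth) = 12; dotted sixteenth = 3; whole note = 32; a full eighth-note triplet (3 notes) (three triplet eighths span one quarter) = 8; whole note = 32; a full eighth-note triplet (3 notes) (three triplet eighths span one quarter) = 8.
Sum: 6 + 32 + 12 + 3 + 32 + 8 + 32 + 8 = 133.
133 ÷ 16 = 8 complete bars with 5 left over.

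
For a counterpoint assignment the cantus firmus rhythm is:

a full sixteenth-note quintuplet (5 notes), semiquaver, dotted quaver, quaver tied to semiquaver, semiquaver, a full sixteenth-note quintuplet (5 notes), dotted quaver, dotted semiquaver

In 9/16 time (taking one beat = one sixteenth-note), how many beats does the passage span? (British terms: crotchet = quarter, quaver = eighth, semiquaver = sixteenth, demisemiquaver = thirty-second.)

One sixteenth-note beat = 2 thirty-second notes.
Working in thirty-second notes: a full sixteenth-note quintuplet (5 notes) (five quintuplet sixteenths span one quarter) = 8; semiquaver = 2; dotted quaver = 6; quaver tied to semiquaver (quaver + semiquaver) = 6; semiquaver = 2; a full sixteenth-note quintuplet (5 notes) (five quintuplet sixteenths span one quarter) = 8; dotted quaver = 6; dotted semiquaver = 3.
Total: 8 + 2 + 6 + 6 + 2 + 8 + 6 + 3 = 41.
41 ÷ 2 = 20.5 beats.

20.5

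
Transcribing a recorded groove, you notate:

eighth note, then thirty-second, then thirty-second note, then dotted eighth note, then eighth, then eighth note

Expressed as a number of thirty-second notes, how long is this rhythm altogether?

Express everything in thirty-second notes: eighth note = 4; thirty-second = 1; thirty-second note = 1; dotted eighth note = 6; eighth = 4; eighth note = 4.
Adding: 4 + 1 + 1 + 6 + 4 + 4 = 20 thirty-second notes.

20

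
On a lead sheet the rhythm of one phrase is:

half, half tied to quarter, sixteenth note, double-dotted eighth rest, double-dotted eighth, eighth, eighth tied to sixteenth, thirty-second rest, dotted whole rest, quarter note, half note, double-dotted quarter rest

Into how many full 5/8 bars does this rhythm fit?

7

One bar of 5/8 = 20 thirty-second notes.
Convert each value to thirty-second notes: half = 16; half tied to quarter (half + quarter) = 24; sixteenth note = 2; double-dotted eighth rest = 7; double-dotted eighth = 7; eighth = 4; eighth tied to sixteenth (eighth + sixteenth) = 6; thirty-second rest = 1; dotted whole rest = 48; quarter note = 8; half note = 16; double-dotted quarter rest = 14.
Altogether 16 + 24 + 2 + 7 + 7 + 4 + 6 + 1 + 48 + 8 + 16 + 14 = 153.
153 ÷ 20 = 7 complete bars with 13 left over.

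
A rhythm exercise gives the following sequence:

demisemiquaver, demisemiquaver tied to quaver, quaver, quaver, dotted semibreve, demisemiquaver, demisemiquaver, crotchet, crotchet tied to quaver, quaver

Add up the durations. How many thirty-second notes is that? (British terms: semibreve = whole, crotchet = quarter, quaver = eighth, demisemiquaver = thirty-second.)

In thirty-second notes: demisemiquaver = 1; demisemiquaver tied to quaver (demisemiquaver + quaver) = 5; quaver = 4; quaver = 4; dotted semibreve = 48; demisemiquaver = 1; demisemiquaver = 1; crotchet = 8; crotchet tied to quaver (crotchet + quaver) = 12; quaver = 4.
Total: 1 + 5 + 4 + 4 + 48 + 1 + 1 + 8 + 12 + 4 = 88 thirty-second notes.

88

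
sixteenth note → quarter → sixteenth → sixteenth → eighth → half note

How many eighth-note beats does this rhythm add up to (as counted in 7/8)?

8.5

One eighth-note beat = 2 sixteenth notes.
Each duration in sixteenth notes: sixteenth note = 1; quarter = 4; sixteenth = 1; sixteenth = 1; eighth = 2; half note = 8.
Sum: 1 + 4 + 1 + 1 + 2 + 8 = 17.
17 ÷ 2 = 8.5 beats.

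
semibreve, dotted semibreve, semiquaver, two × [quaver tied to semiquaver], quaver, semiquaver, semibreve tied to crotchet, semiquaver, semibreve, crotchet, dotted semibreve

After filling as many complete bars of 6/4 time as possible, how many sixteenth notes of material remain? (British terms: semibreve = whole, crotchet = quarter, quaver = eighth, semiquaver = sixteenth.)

One bar of 6/4 = 24 sixteenth notes.
Working in sixteenth notes: semibreve = 16; dotted semibreve = 24; semiquaver = 1; quaver tied to semiquaver (quaver + semiquaver) = 3; quaver tied to semiquaver (quaver + semiquaver) = 3; quaver = 2; semiquaver = 1; semibreve tied to crotchet (semibreve + crotchet) = 20; semiquaver = 1; semibreve = 16; crotchet = 4; dotted semibreve = 24.
Sum: 16 + 24 + 1 + 3 + 3 + 2 + 1 + 20 + 1 + 16 + 4 + 24 = 115.
115 ÷ 24 = 4 complete bars with 19 sixteenth notes remaining.

19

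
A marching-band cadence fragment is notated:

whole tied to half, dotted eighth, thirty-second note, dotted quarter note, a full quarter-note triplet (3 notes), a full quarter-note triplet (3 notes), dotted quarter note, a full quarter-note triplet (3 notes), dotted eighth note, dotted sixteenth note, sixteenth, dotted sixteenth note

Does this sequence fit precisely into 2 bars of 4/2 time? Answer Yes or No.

One bar of 4/2 = 64 thirty-second notes, so 2 bars = 128.
In thirty-second notes: whole tied to half (whole + half) = 48; dotted eighth = 6; thirty-second note = 1; dotted quarter note = 12; a full quarter-note triplet (3 notes) (three triplet quarters span one half) = 16; a full quarter-note triplet (3 notes) (three triplet quarters span one half) = 16; dotted quarter note = 12; a full quarter-note triplet (3 notes) (three triplet quarters span one half) = 16; dotted eighth note = 6; dotted sixteenth note = 3; sixteenth = 2; dotted sixteenth note = 3.
Altogether 48 + 6 + 1 + 12 + 16 + 16 + 12 + 16 + 6 + 3 + 2 + 3 = 141.
141 exceeds 128, so the answer is No.

No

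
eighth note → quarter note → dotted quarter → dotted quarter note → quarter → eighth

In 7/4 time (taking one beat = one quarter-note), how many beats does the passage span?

One quarter-note beat = 2 eighth notes.
Working in eighth notes: eighth note = 1; quarter note = 2; dotted quarter = 3; dotted quarter note = 3; quarter = 2; eighth = 1.
Total: 1 + 2 + 3 + 3 + 2 + 1 = 12.
12 ÷ 2 = 6 beats.

6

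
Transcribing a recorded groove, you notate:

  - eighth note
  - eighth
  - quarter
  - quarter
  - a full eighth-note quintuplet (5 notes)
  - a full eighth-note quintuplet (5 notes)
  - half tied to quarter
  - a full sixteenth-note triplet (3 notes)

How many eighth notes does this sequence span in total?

21

In eighth notes: eighth note = 1; eighth = 1; quarter = 2; quarter = 2; a full eighth-note quintuplet (5 notes) (five quintuplet eighths span one half) = 4; a full eighth-note quintuplet (5 notes) (five quintuplet eighths span one half) = 4; half tied to quarter (half + quarter) = 6; a full sixteenth-note triplet (3 notes) (three triplet sixteenths span one eighth) = 1.
Altogether 1 + 1 + 2 + 2 + 4 + 4 + 6 + 1 = 21 eighth notes.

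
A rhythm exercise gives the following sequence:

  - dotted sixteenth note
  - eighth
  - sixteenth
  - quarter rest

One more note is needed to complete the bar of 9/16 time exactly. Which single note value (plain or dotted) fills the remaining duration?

The bar of 9/16 = 18 thirty-second notes.
Convert each value to thirty-second notes: dotted sixteenth note = 3; eighth = 4; sixteenth = 2; quarter rest = 8.
Sum: 3 + 4 + 2 + 8 = 17.
Remaining: 18 − 17 = 1 thirty-second note, which is a thirty-second note.

thirty-second note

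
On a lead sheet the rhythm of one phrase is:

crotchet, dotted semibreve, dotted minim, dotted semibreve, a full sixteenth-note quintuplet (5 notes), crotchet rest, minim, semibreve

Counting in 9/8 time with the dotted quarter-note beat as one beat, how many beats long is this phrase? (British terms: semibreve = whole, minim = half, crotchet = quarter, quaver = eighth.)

16

One dotted quarter-note beat = 3 eighth notes.
Express everything in eighth notes: crotchet = 2; dotted semibreve = 12; dotted minim = 6; dotted semibreve = 12; a full sixteenth-note quintuplet (5 notes) (five quintuplet sixteenths span one quarter) = 2; crotchet rest = 2; minim = 4; semibreve = 8.
Total: 2 + 12 + 6 + 12 + 2 + 2 + 4 + 8 = 48.
48 ÷ 3 = 16 beats.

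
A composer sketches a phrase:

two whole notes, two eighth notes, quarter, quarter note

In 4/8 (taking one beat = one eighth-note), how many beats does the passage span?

22

One eighth-note beat = 2 sixteenth notes.
In sixteenth notes: whole note = 16; whole note = 16; eighth note = 2; eighth note = 2; quarter = 4; quarter note = 4.
Adding: 16 + 16 + 2 + 2 + 4 + 4 = 44.
44 ÷ 2 = 22 beats.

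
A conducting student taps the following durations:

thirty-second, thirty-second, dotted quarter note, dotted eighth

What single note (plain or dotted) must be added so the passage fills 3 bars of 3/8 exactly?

3 bars of 3/8 = 36 thirty-second notes.
Each duration in thirty-second notes: thirty-second = 1; thirty-second = 1; dotted quarter note = 12; dotted eighth = 6.
Altogether 1 + 1 + 12 + 6 = 20.
Remaining: 36 − 20 = 16 thirty-second notes, which is a half note.

half note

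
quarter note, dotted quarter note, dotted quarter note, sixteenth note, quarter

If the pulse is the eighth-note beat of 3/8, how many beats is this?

10.5

One eighth-note beat = 2 sixteenth notes.
Express everything in sixteenth notes: quarter note = 4; dotted quarter note = 6; dotted quarter note = 6; sixteenth note = 1; quarter = 4.
Total: 4 + 6 + 6 + 1 + 4 = 21.
21 ÷ 2 = 10.5 beats.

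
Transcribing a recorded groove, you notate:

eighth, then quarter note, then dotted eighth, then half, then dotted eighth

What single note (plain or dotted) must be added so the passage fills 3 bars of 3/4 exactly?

3 bars of 3/4 = 36 sixteenth notes.
Express everything in sixteenth notes: eighth = 2; quarter note = 4; dotted eighth = 3; half = 8; dotted eighth = 3.
Adding: 2 + 4 + 3 + 8 + 3 = 20.
Remaining: 36 − 20 = 16 sixteenth notes, which is a whole note.

whole note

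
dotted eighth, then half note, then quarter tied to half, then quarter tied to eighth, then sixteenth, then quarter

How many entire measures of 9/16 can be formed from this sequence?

3

One bar of 9/16 = 9 sixteenth notes.
In sixteenth notes: dotted eighth = 3; half note = 8; quarter tied to half (quarter + half) = 12; quarter tied to eighth (quarter + eighth) = 6; sixteenth = 1; quarter = 4.
Adding: 3 + 8 + 12 + 6 + 1 + 4 = 34.
34 ÷ 9 = 3 complete bars with 7 left over.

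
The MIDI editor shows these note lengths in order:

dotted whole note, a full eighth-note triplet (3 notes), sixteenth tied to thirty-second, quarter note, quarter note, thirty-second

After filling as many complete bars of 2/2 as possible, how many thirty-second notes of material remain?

12

One bar of 2/2 = 32 thirty-second notes.
In thirty-second notes: dotted whole note = 48; a full eighth-note triplet (3 notes) (three triplet eighths span one quarter) = 8; sixteenth tied to thirty-second (sixteenth + thirty-second) = 3; quarter note = 8; quarter note = 8; thirty-second = 1.
Adding: 48 + 8 + 3 + 8 + 8 + 1 = 76.
76 ÷ 32 = 2 complete bars with 12 thirty-second notes remaining.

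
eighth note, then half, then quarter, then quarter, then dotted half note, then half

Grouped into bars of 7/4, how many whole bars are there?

1

One bar of 7/4 = 14 eighth notes.
Working in eighth notes: eighth note = 1; half = 4; quarter = 2; quarter = 2; dotted half note = 6; half = 4.
Adding: 1 + 4 + 2 + 2 + 6 + 4 = 19.
19 ÷ 14 = 1 complete bar with 5 left over.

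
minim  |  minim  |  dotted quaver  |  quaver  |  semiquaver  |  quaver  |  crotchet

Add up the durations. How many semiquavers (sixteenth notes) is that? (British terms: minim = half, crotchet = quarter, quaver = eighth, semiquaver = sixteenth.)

Convert each value to sixteenth notes: minim = 8; minim = 8; dotted quaver = 3; quaver = 2; semiquaver = 1; quaver = 2; crotchet = 4.
Sum: 8 + 8 + 3 + 2 + 1 + 2 + 4 = 28 sixteenth notes.

28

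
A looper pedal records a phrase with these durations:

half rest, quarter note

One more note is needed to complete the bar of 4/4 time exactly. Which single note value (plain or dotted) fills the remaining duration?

quarter note

The bar of 4/4 = 4 quarter notes.
Convert each value to quarter notes: half rest = 2; quarter note = 1.
Total: 2 + 1 = 3.
Remaining: 4 − 3 = 1 quarter note, which is a quarter note.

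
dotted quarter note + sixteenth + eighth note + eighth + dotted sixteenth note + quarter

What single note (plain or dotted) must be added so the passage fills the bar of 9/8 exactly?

The bar of 9/8 = 36 thirty-second notes.
Each duration in thirty-second notes: dotted quarter note = 12; sixteenth = 2; eighth note = 4; eighth = 4; dotted sixteenth note = 3; quarter = 8.
Altogether 12 + 2 + 4 + 4 + 3 + 8 = 33.
Remaining: 36 − 33 = 3 thirty-second notes, which is a dotted sixteenth note.

dotted sixteenth note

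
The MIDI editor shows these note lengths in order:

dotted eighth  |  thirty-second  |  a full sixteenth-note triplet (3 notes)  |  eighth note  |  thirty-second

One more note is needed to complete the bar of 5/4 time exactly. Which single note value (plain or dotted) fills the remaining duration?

The bar of 5/4 = 40 thirty-second notes.
In thirty-second notes: dotted eighth = 6; thirty-second = 1; a full sixteenth-note triplet (3 notes) (three triplet sixteenths span one eighth) = 4; eighth note = 4; thirty-second = 1.
Sum: 6 + 1 + 4 + 4 + 1 = 16.
Remaining: 40 − 16 = 24 thirty-second notes, which is a dotted half note.

dotted half note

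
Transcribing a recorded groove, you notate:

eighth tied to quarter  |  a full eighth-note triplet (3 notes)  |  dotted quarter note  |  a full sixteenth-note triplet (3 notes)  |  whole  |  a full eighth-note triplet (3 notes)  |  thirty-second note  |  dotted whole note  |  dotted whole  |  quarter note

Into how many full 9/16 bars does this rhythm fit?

10

One bar of 9/16 = 18 thirty-second notes.
Express everything in thirty-second notes: eighth tied to quarter (eighth + quarter) = 12; a full eighth-note triplet (3 notes) (three triplet eighths span one quarter) = 8; dotted quarter note = 12; a full sixteenth-note triplet (3 notes) (three triplet sixteenths span one eighth) = 4; whole = 32; a full eighth-note triplet (3 notes) (three triplet eighths span one quarter) = 8; thirty-second note = 1; dotted whole note = 48; dotted whole = 48; quarter note = 8.
Total: 12 + 8 + 12 + 4 + 32 + 8 + 1 + 48 + 48 + 8 = 181.
181 ÷ 18 = 10 complete bars with 1 left over.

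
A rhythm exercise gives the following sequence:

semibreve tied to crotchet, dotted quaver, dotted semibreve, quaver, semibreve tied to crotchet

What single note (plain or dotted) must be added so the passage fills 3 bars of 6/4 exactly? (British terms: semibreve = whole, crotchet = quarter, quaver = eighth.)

dotted eighth note

3 bars of 6/4 = 72 sixteenth notes.
In sixteenth notes: semibreve tied to crotchet (semibreve + crotchet) = 20; dotted quaver = 3; dotted semibreve = 24; quaver = 2; semibreve tied to crotchet (semibreve + crotchet) = 20.
Adding: 20 + 3 + 24 + 2 + 20 = 69.
Remaining: 72 − 69 = 3 sixteenth notes, which is a dotted eighth note.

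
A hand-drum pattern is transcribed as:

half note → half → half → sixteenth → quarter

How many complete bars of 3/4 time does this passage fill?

2

One bar of 3/4 = 12 sixteenth notes.
In sixteenth notes: half note = 8; half = 8; half = 8; sixteenth = 1; quarter = 4.
Total: 8 + 8 + 8 + 1 + 4 = 29.
29 ÷ 12 = 2 complete bars with 5 left over.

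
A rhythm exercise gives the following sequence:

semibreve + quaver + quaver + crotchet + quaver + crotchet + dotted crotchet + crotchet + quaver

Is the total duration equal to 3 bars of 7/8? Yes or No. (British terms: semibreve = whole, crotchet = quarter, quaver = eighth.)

One bar of 7/8 = 7 eighth notes, so 3 bars = 21.
Convert each value to eighth notes: semibreve = 8; quaver = 1; quaver = 1; crotchet = 2; quaver = 1; crotchet = 2; dotted crotchet = 3; crotchet = 2; quaver = 1.
Sum: 8 + 1 + 1 + 2 + 1 + 2 + 3 + 2 + 1 = 21.
21 equals 21, so the answer is Yes.

Yes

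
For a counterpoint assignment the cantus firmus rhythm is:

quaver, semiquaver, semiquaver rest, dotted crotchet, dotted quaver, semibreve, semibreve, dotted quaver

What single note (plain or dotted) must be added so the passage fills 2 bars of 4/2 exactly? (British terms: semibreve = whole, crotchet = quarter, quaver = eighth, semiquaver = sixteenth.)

whole note

2 bars of 4/2 = 64 sixteenth notes.
Each duration in sixteenth notes: quaver = 2; semiquaver = 1; semiquaver rest = 1; dotted crotchet = 6; dotted quaver = 3; semibreve = 16; semibreve = 16; dotted quaver = 3.
Altogether 2 + 1 + 1 + 6 + 3 + 16 + 16 + 3 = 48.
Remaining: 64 − 48 = 16 sixteenth notes, which is a whole note.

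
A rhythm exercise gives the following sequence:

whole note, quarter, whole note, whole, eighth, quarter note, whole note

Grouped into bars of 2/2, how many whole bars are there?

4

One bar of 2/2 = 8 eighth notes.
Working in eighth notes: whole note = 8; quarter = 2; whole note = 8; whole = 8; eighth = 1; quarter note = 2; whole note = 8.
Sum: 8 + 2 + 8 + 8 + 1 + 2 + 8 = 37.
37 ÷ 8 = 4 complete bars with 5 left over.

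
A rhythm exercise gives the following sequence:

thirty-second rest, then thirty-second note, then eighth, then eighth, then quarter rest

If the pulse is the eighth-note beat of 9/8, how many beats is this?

One eighth-note beat = 4 thirty-second notes.
In thirty-second notes: thirty-second rest = 1; thirty-second note = 1; eighth = 4; eighth = 4; quarter rest = 8.
Adding: 1 + 1 + 4 + 4 + 8 = 18.
18 ÷ 4 = 4.5 beats.

4.5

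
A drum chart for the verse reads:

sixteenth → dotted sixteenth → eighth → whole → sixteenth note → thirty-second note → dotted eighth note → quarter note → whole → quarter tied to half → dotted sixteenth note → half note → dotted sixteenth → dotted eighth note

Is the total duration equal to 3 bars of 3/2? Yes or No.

One bar of 3/2 = 48 thirty-second notes, so 3 bars = 144.
Each duration in thirty-second notes: sixteenth = 2; dotted sixteenth = 3; eighth = 4; whole = 32; sixteenth note = 2; thirty-second note = 1; dotted eighth note = 6; quarter note = 8; whole = 32; quarter tied to half (quarter + half) = 24; dotted sixteenth note = 3; half note = 16; dotted sixteenth = 3; dotted eighth note = 6.
Adding: 2 + 3 + 4 + 32 + 2 + 1 + 6 + 8 + 32 + 24 + 3 + 16 + 3 + 6 = 142.
142 falls short of 144, so the answer is No.

No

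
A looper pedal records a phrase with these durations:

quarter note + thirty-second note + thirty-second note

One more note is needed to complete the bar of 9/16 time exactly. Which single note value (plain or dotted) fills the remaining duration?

The bar of 9/16 = 18 thirty-second notes.
Each duration in thirty-second notes: quarter note = 8; thirty-second note = 1; thirty-second note = 1.
Adding: 8 + 1 + 1 = 10.
Remaining: 18 − 10 = 8 thirty-second notes, which is a quarter note.

quarter note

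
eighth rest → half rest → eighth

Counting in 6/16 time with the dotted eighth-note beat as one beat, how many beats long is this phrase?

One dotted eighth-note beat = 3 sixteenth notes.
Working in sixteenth notes: eighth rest = 2; half rest = 8; eighth = 2.
Adding: 2 + 8 + 2 = 12.
12 ÷ 3 = 4 beats.

4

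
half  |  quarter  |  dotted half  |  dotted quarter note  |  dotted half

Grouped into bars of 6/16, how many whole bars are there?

One bar of 6/16 = 3 eighth notes.
Each duration in eighth notes: half = 4; quarter = 2; dotted half = 6; dotted quarter note = 3; dotted half = 6.
Sum: 4 + 2 + 6 + 3 + 6 = 21.
21 ÷ 3 = 7 complete bars with 0 left over.

7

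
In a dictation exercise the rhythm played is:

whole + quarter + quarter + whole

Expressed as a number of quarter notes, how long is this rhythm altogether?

10

In quarter notes: whole = 4; quarter = 1; quarter = 1; whole = 4.
Altogether 4 + 1 + 1 + 4 = 10 quarter notes.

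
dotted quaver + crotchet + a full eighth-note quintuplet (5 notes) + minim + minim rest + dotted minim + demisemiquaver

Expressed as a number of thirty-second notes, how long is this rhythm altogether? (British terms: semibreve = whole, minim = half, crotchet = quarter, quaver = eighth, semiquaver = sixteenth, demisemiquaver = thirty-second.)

Convert each value to thirty-second notes: dotted quaver = 6; crotchet = 8; a full eighth-note quintuplet (5 notes) (five quintuplet eighths span one half) = 16; minim = 16; minim rest = 16; dotted minim = 24; demisemiquaver = 1.
Sum: 6 + 8 + 16 + 16 + 16 + 24 + 1 = 87 thirty-second notes.

87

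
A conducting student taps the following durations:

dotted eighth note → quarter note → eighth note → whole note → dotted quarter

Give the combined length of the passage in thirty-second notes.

62

Working in thirty-second notes: dotted eighth note = 6; quarter note = 8; eighth note = 4; whole note = 32; dotted quarter = 12.
Adding: 6 + 8 + 4 + 32 + 12 = 62 thirty-second notes.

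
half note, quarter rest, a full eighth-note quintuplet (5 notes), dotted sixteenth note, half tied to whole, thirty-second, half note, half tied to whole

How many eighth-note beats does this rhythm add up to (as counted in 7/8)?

39

One eighth-note beat = 4 thirty-second notes.
Working in thirty-second notes: half note = 16; quarter rest = 8; a full eighth-note quintuplet (5 notes) (five quintuplet eighths span one half) = 16; dotted sixteenth note = 3; half tied to whole (half + whole) = 48; thirty-second = 1; half note = 16; half tied to whole (half + whole) = 48.
Altogether 16 + 8 + 16 + 3 + 48 + 1 + 16 + 48 = 156.
156 ÷ 4 = 39 beats.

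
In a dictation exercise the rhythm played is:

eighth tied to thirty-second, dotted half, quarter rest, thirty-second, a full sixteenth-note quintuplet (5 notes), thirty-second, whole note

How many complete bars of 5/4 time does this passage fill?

One bar of 5/4 = 40 thirty-second notes.
Express everything in thirty-second notes: eighth tied to thirty-second (eighth + thirty-second) = 5; dotted half = 24; quarter rest = 8; thirty-second = 1; a full sixteenth-note quintuplet (5 notes) (five quintuplet sixteenths span one quarter) = 8; thirty-second = 1; whole note = 32.
Total: 5 + 24 + 8 + 1 + 8 + 1 + 32 = 79.
79 ÷ 40 = 1 complete bar with 39 left over.

1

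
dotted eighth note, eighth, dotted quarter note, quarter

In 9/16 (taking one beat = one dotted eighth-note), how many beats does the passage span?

One dotted eighth-note beat = 3 sixteenth notes.
Express everything in sixteenth notes: dotted eighth note = 3; eighth = 2; dotted quarter note = 6; quarter = 4.
Total: 3 + 2 + 6 + 4 = 15.
15 ÷ 3 = 5 beats.

5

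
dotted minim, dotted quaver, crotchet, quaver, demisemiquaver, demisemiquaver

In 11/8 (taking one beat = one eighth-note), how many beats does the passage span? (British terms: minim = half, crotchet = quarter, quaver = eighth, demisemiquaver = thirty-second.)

One eighth-note beat = 4 thirty-second notes.
Each duration in thirty-second notes: dotted minim = 24; dotted quaver = 6; crotchet = 8; quaver = 4; demisemiquaver = 1; demisemiquaver = 1.
Sum: 24 + 6 + 8 + 4 + 1 + 1 = 44.
44 ÷ 4 = 11 beats.

11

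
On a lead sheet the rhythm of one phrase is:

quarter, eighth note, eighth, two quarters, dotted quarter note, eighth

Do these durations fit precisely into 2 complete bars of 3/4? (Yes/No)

One bar of 3/4 = 6 eighth notes, so 2 bars = 12.
Each duration in eighth notes: quarter = 2; eighth note = 1; eighth = 1; quarter = 2; quarter = 2; dotted quarter note = 3; eighth = 1.
Total: 2 + 1 + 1 + 2 + 2 + 3 + 1 = 12.
12 equals 12, so the answer is Yes.

Yes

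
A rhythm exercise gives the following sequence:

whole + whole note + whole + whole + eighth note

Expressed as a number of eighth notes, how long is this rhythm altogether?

Working in eighth notes: whole = 8; whole note = 8; whole = 8; whole = 8; eighth note = 1.
Adding: 8 + 8 + 8 + 8 + 1 = 33 eighth notes.

33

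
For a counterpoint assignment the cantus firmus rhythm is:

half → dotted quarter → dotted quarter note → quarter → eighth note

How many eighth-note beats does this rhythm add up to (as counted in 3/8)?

One eighth-note beat = 2 sixteenth notes.
In sixteenth notes: half = 8; dotted quarter = 6; dotted quarter note = 6; quarter = 4; eighth note = 2.
Sum: 8 + 6 + 6 + 4 + 2 = 26.
26 ÷ 2 = 13 beats.

13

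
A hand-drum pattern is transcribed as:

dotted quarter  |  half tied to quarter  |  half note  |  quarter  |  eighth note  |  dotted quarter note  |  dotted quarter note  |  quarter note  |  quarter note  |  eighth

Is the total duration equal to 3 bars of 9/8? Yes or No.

Yes

One bar of 9/8 = 9 eighth notes, so 3 bars = 27.
In eighth notes: dotted quarter = 3; half tied to quarter (half + quarter) = 6; half note = 4; quarter = 2; eighth note = 1; dotted quarter note = 3; dotted quarter note = 3; quarter note = 2; quarter note = 2; eighth = 1.
Adding: 3 + 6 + 4 + 2 + 1 + 3 + 3 + 2 + 2 + 1 = 27.
27 equals 27, so the answer is Yes.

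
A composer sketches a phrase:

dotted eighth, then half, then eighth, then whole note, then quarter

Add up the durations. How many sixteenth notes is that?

33

Working in sixteenth notes: dotted eighth = 3; half = 8; eighth = 2; whole note = 16; quarter = 4.
Adding: 3 + 8 + 2 + 16 + 4 = 33 sixteenth notes.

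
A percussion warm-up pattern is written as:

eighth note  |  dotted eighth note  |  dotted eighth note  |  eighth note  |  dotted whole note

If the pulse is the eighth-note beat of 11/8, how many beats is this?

One eighth-note beat = 2 sixteenth notes.
Each duration in sixteenth notes: eighth note = 2; dotted eighth note = 3; dotted eighth note = 3; eighth note = 2; dotted whole note = 24.
Altogether 2 + 3 + 3 + 2 + 24 = 34.
34 ÷ 2 = 17 beats.

17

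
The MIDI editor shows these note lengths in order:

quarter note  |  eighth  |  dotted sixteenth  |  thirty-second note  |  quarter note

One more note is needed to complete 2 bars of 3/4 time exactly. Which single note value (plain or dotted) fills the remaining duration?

2 bars of 3/4 = 48 thirty-second notes.
Working in thirty-second notes: quarter note = 8; eighth = 4; dotted sixteenth = 3; thirty-second note = 1; quarter note = 8.
Adding: 8 + 4 + 3 + 1 + 8 = 24.
Remaining: 48 − 24 = 24 thirty-second notes, which is a dotted half note.

dotted half note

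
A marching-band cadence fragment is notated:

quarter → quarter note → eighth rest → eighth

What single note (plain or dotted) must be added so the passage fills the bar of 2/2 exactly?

The bar of 2/2 = 8 eighth notes.
Each duration in eighth notes: quarter = 2; quarter note = 2; eighth rest = 1; eighth = 1.
Sum: 2 + 2 + 1 + 1 = 6.
Remaining: 8 − 6 = 2 eighth notes, which is a quarter note.

quarter note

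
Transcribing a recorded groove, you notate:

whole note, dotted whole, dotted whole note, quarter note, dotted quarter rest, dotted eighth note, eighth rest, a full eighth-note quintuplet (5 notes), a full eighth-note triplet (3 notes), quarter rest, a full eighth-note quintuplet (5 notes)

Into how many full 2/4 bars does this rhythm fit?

One bar of 2/4 = 8 sixteenth notes.
Each duration in sixteenth notes: whole note = 16; dotted whole = 24; dotted whole note = 24; quarter note = 4; dotted quarter rest = 6; dotted eighth note = 3; eighth rest = 2; a full eighth-note quintuplet (5 notes) (five quintuplet eighths span one half) = 8; a full eighth-note triplet (3 notes) (three triplet eighths span one quarter) = 4; quarter rest = 4; a full eighth-note quintuplet (5 notes) (five quintuplet eighths span one half) = 8.
Adding: 16 + 24 + 24 + 4 + 6 + 3 + 2 + 8 + 4 + 4 + 8 = 103.
103 ÷ 8 = 12 complete bars with 7 left over.

12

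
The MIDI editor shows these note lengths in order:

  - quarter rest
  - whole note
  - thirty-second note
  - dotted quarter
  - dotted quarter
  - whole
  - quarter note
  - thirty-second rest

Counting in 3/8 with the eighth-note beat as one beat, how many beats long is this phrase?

One eighth-note beat = 4 thirty-second notes.
In thirty-second notes: quarter rest = 8; whole note = 32; thirty-second note = 1; dotted quarter = 12; dotted quarter = 12; whole = 32; quarter note = 8; thirty-second rest = 1.
Altogether 8 + 32 + 1 + 12 + 12 + 32 + 8 + 1 = 106.
106 ÷ 4 = 26.5 beats.

26.5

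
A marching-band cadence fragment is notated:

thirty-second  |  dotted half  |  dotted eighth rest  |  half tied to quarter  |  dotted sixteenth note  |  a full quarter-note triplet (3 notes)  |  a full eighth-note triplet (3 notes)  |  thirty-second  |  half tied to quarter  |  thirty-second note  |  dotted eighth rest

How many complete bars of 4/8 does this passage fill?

One bar of 4/8 = 16 thirty-second notes.
In thirty-second notes: thirty-second = 1; dotted half = 24; dotted eighth rest = 6; half tied to quarter (half + quarter) = 24; dotted sixteenth note = 3; a full quarter-note triplet (3 notes) (three triplet quarters span one half) = 16; a full eighth-note triplet (3 notes) (three triplet eighths span one quarter) = 8; thirty-second = 1; half tied to quarter (half + quarter) = 24; thirty-second note = 1; dotted eighth rest = 6.
Total: 1 + 24 + 6 + 24 + 3 + 16 + 8 + 1 + 24 + 1 + 6 = 114.
114 ÷ 16 = 7 complete bars with 2 left over.

7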